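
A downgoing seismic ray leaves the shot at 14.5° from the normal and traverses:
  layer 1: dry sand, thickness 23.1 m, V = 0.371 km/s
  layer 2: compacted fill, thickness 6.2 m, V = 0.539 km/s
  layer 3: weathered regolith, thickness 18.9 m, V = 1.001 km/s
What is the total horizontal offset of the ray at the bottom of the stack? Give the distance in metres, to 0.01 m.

Apply Snell's law at each interface; in layer i the horizontal offset is hᵢ·tan θᵢ.
Layer 1: θ = 14.50°; offset = 23.1·tan 14.50° = 5.9741 m.
Layer 2: sin θ = 0.539·sin 14.5°/0.371 = 0.3638, θ = 21.33°; offset = 6.2·tan 21.33° = 2.4212 m.
Layer 3: sin θ = 1.001·sin 14.5°/0.371 = 0.6756, θ = 42.50°; offset = 18.9·tan 42.50° = 17.3169 m.
Total horizontal offset = 25.7122 m.

25.71 m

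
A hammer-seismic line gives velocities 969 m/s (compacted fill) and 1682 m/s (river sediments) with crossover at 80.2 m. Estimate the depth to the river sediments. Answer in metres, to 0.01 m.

20.80 m

x_cross = 2h·√((V₂+V₁)/(V₂−V₁)) → h = x_cross / (2·√((V₂+V₁)/(V₂−V₁))).
√((V₂+V₁)/(V₂−V₁)) = √((1682+969)/(1682−969)) = 1.9282.
h = 80.2 / (2·1.9282) = 20.80 m.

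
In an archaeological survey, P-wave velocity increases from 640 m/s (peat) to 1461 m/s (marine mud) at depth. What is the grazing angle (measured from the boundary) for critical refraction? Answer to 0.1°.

64.0°

Critical incidence: sin θ_c = V₁/V₂ = 640/1461 = 0.4381.
θ_c = arcsin 0.4381 = 25.98°.
Measured from the interface: 90° − 25.98° = 64.02°.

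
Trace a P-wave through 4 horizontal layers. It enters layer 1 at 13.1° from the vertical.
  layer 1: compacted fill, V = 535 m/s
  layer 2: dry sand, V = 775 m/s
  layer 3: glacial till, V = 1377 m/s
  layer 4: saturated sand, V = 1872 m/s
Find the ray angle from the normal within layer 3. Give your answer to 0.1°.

Ray parameter p = sin 13.1° / 535 = 4.2365e-04 s/m.
sin θ_3 = p·V_3 = 4.2365e-04 × 1377 = 0.5834.
θ_3 = 35.69° from the vertical.

35.7°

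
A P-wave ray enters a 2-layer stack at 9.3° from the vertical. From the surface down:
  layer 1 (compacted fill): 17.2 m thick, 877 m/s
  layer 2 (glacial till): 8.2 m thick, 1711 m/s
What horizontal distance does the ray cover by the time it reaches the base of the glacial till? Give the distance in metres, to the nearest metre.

6 m

Apply Snell's law at each interface; in layer i the horizontal offset is hᵢ·tan θᵢ.
Layer 1: θ = 9.30°; offset = 17.2·tan 9.30° = 2.817 m.
Layer 2: sin θ = 1711·sin 9.3°/877 = 0.3153, θ = 18.38°; offset = 8.2·tan 18.38° = 2.724 m.
Total horizontal offset = 5.541 m.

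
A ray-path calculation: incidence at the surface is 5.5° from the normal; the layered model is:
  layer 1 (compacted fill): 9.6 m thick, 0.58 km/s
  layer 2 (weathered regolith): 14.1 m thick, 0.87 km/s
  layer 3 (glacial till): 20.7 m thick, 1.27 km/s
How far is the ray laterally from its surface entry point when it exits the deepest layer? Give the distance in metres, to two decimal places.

7.42 m

Apply Snell's law at each interface; in layer i the horizontal offset is hᵢ·tan θᵢ.
Layer 1: θ = 5.50°; offset = 9.6·tan 5.50° = 0.9244 m.
Layer 2: sin θ = 0.87·sin 5.5°/0.58 = 0.1438, θ = 8.27°; offset = 14.1·tan 8.27° = 2.0484 m.
Layer 3: sin θ = 1.27·sin 5.5°/0.58 = 0.2099, θ = 12.11°; offset = 20.7·tan 12.11° = 4.4432 m.
Σ offsets = 7.4160 m.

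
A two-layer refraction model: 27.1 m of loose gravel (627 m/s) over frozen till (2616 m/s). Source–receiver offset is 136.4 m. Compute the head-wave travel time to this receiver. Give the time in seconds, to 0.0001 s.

t = x/V₂ + 2h·√(V₂²−V₁²)/(V₁V₂).
√(V₂²−V₁²) = √(2616²−627²) = 2539.7 m/s; delay term = 2·27.1·2539.7/(627·2616) = 0.08392 s.
t = 136.4/2616 + 0.08392 = 0.13606 s.

0.1361 s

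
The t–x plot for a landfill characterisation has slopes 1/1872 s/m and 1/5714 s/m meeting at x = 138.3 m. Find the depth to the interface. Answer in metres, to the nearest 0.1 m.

49.2 m

x_cross = 2h·√((V₂+V₁)/(V₂−V₁)) → h = x_cross / (2·√((V₂+V₁)/(V₂−V₁))).
√((V₂+V₁)/(V₂−V₁)) = √((5714+1872)/(5714−1872)) = 1.4052.
h = 138.3 / (2·1.4052) = 49.21 m.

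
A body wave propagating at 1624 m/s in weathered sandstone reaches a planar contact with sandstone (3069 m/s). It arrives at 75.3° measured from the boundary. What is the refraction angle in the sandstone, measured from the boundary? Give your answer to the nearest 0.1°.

Convert to the normal: θ₁ = 90° − 75.3° = 14.7°.
sin θ₁/V₁ = sin θ₂/V₂ ⇒ sin θ₂ = 3069·sin 14.7°/1624 = 3069·0.2538/1624 = 0.4795.
θ₂ = sin⁻¹(0.4795) = 28.66° (from vertical).
From the interface: 90° − 28.66° = 61.34°.

61.3°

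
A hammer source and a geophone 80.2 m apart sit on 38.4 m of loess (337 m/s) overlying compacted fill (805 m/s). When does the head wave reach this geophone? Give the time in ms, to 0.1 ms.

θ_c = arcsin(V₁/V₂) = arcsin(337/805) = 24.75°, cos θ_c = 0.9082.
Intercept time tᵢ = 2h cos θ_c / V₁ = 2·38.4·0.9082/337 = 0.20696 s.
t = x/V₂ + tᵢ = 80.2/805 + 0.20696 = 0.30659 s.

306.6 ms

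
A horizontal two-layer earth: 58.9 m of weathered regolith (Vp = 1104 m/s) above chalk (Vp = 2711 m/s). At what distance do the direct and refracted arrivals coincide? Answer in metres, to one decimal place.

181.5 m

θ_c = arcsin(1104/2711) = 24.03°, so cos θ_c = 0.9133 and tᵢ = 2h cos θ_c/V₁ = 0.0975 s.
At crossover x/V₁ = x/V₂ + tᵢ ⇒ x = tᵢ/(1/V₁ − 1/V₂) = 0.09745/(9.0580e-04 − 3.6887e-04) = 181.50 m.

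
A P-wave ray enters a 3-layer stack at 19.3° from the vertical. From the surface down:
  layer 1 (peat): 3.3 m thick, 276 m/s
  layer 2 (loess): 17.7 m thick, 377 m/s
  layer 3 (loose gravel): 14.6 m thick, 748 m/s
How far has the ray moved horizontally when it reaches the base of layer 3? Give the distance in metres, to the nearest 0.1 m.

39.5 m

p = sin θ₁/V₁ = sin 19.3°/276 = 1.1975e-03 s/m is conserved through the stack.
Layer 1: θ = 19.30°; offset = 3.3·tan 19.30° = 1.156 m.
Layer 2: sin θ = p·377 = 0.4515 → θ = 26.84°; offset = 17.7·tan 26.84° = 8.956 m.
Layer 3: sin θ = p·748 = 0.8957 → θ = 63.60°; offset = 14.6·tan 63.60° = 29.417 m.
Σ offsets = 39.528 m.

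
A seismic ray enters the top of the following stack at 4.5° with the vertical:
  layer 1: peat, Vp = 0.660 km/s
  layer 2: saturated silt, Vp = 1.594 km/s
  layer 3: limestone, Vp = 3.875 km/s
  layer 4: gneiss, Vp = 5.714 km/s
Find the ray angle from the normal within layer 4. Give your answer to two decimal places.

42.79°

Ray parameter p = sin 4.5° / 0.660 = 1.1888e-01 s/km.
sin θ_4 = p·V_4 = 1.1888e-01 × 5.714 = 0.6793.
θ_4 = arcsin 0.6793 = 42.79°.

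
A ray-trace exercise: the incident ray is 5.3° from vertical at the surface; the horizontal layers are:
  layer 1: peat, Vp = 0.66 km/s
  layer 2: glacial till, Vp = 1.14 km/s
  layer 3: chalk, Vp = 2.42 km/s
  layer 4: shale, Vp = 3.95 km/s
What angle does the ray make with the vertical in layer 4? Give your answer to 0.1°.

Snell's law across each interface conserves sin θ / V, so sin θ_4 = V_4·sin θ₁/V₁.
sin θ_4 = 3.95 × sin 5.3° / 0.66 = 0.5528.
θ_4 = arcsin 0.5528 = 33.56°.

33.6°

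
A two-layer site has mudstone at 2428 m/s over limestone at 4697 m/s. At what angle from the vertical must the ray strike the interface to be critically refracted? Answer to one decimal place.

31.1°

At critical incidence the refracted ray runs along the interface (θ₂ = 90°), so sin θ_c = V₁/V₂.
θ_c = arcsin(2428/4697) = arcsin 0.5169 = 31.13°.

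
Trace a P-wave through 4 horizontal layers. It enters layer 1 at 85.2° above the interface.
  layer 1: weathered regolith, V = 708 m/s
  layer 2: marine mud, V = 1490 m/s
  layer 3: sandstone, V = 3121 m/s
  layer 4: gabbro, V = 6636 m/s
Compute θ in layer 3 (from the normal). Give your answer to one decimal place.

21.6°

From the normal: θ₁ = 90° − 85.2° = 4.8°.
Ray parameter p = sin 4.8° / 708 = 1.1819e-04 s/m.
sin θ_3 = p·V_3 = 1.1819e-04 × 3121 = 0.3689.
θ_3 = arcsin 0.3689 = 21.65°.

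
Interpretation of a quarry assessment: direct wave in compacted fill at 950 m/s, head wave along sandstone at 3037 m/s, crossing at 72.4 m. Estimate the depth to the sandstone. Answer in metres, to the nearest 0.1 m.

h = (x_cross/2)·√((V₂−V₁)/(V₂+V₁)).
(V₂−V₁)/(V₂+V₁) = (3037−950)/(3037+950) = 0.5235; √ = 0.7235.
h = (72.4/2)·0.7235 = 26.19 m.

26.2 m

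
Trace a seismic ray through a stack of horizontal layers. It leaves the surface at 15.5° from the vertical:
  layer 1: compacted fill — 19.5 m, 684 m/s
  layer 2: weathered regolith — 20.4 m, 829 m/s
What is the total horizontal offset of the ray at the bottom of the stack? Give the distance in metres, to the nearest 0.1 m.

p = sin θ₁/V₁ = sin 15.5°/684 = 3.9070e-04 s/m is conserved through the stack.
Layer 1: θ = 15.50°; offset = 19.5·tan 15.50° = 5.408 m.
Layer 2: sin θ = p·829 = 0.3239 → θ = 18.90°; offset = 20.4·tan 18.90° = 6.984 m.
Total horizontal offset = 12.392 m.

12.4 m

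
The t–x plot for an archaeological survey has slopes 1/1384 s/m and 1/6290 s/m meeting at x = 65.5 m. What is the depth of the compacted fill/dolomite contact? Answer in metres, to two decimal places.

26.19 m

h = (x_cross/2)·√((V₂−V₁)/(V₂+V₁)).
(V₂−V₁)/(V₂+V₁) = (6290−1384)/(6290+1384) = 0.6393; √ = 0.7996.
h = (65.5/2)·0.7996 = 26.19 m.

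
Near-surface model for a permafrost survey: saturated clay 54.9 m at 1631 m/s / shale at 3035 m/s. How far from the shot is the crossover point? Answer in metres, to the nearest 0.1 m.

θ_c = arcsin(1631/3035) = 32.51°, so cos θ_c = 0.8433 and tᵢ = 2h cos θ_c/V₁ = 0.0568 s.
At crossover x/V₁ = x/V₂ + tᵢ ⇒ x = tᵢ/(1/V₁ − 1/V₂) = 0.05677/(6.1312e-04 − 3.2949e-04) = 200.17 m.

200.2 m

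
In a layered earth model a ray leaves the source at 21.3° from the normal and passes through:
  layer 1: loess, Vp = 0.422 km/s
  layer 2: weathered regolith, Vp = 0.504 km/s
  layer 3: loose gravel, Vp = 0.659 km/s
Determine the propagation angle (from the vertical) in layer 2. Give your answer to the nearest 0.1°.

Ray parameter p = sin 21.3° / 0.422 = 8.6078e-01 s/km.
sin θ_2 = p·V_2 = 8.6078e-01 × 0.504 = 0.4338.
θ_2 = arcsin 0.4338 = 25.71°.

25.7°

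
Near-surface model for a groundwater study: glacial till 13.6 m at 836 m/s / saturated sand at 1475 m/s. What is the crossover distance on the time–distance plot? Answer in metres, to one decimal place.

51.7 m

x_cross = 2h·√((V₂+V₁)/(V₂−V₁)).
(V₂+V₁)/(V₂−V₁) = (1475+836)/(1475−836) = 3.6166; √ = 1.9017.
x_cross = 2·13.6·1.9017 = 51.73 m.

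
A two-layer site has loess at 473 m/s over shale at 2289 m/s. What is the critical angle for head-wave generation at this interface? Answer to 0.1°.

11.9°

Critical incidence: sin θ_c = V₁/V₂ = 473/2289 = 0.2066.
θ_c = arcsin 0.2066 = 11.93°.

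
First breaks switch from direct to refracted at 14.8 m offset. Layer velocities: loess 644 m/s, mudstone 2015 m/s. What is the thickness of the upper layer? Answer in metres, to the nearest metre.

5 m

x_cross = 2h·√((V₂+V₁)/(V₂−V₁)) → h = x_cross / (2·√((V₂+V₁)/(V₂−V₁))).
√((V₂+V₁)/(V₂−V₁)) = √((2015+644)/(2015−644)) = 1.3926.
h = 14.8 / (2·1.3926) = 5.31 m.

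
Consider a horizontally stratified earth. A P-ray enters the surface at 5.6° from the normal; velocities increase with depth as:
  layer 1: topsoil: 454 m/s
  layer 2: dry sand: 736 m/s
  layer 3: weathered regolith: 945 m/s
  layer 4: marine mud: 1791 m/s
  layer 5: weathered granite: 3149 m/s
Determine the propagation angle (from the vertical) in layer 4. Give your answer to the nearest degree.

Snell's law across each interface conserves sin θ / V, so sin θ_4 = V_4·sin θ₁/V₁.
sin θ_4 = 1791 × sin 5.6° / 454 = 0.3850.
θ_4 = arcsin 0.3850 = 22.64°.

23°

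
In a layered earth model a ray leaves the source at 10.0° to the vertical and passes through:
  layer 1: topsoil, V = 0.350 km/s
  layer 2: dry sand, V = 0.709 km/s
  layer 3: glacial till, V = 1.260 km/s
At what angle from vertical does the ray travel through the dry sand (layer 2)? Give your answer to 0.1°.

20.6°

Snell's law across each interface conserves sin θ / V, so sin θ_2 = V_2·sin θ₁/V₁.
sin θ_2 = 0.709 × sin 10.0° / 0.350 = 0.3518.
θ_2 = arcsin 0.3518 = 20.60°.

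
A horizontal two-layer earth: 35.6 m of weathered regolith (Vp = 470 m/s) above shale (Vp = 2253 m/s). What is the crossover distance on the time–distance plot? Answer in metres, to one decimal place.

x_cross = 2h·√((V₂+V₁)/(V₂−V₁)).
(V₂+V₁)/(V₂−V₁) = (2253+470)/(2253−470) = 1.5272; √ = 1.2358.
x_cross = 2·35.6·1.2358 = 87.99 m.

88.0 m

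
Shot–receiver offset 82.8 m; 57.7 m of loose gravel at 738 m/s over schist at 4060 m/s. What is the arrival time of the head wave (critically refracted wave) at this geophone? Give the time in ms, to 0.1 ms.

174.2 ms

θ_c = arcsin(V₁/V₂) = arcsin(738/4060) = 10.47°, cos θ_c = 0.9833.
Intercept time tᵢ = 2h cos θ_c / V₁ = 2·57.7·0.9833/738 = 0.15376 s.
t = x/V₂ + tᵢ = 82.8/4060 + 0.15376 = 0.17416 s.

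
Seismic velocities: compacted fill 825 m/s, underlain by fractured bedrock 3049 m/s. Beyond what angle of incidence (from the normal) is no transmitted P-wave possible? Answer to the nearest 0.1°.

At critical incidence the refracted ray runs along the interface (θ₂ = 90°), so sin θ_c = V₁/V₂.
θ_c = arcsin(825/3049) = arcsin 0.2706 = 15.70°.

15.7°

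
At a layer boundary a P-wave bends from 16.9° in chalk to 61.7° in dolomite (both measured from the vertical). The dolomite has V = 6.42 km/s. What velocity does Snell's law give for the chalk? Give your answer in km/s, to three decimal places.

sin 16.9° = 0.2907; sin 61.7° = 0.8805.
V₁ = V₂·(sin θ₁/sin θ₂) = 6.42·(0.2907/0.8805) = 2.120 km/s.

2.120 km/s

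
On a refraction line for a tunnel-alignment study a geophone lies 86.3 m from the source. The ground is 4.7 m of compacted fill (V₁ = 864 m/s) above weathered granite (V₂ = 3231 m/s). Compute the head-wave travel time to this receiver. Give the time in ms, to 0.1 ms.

t = x/V₂ + 2h·√(V₂²−V₁²)/(V₁V₂).
√(V₂²−V₁²) = √(3231²−864²) = 3113.3 m/s; delay term = 2·4.7·3113.3/(864·3231) = 0.01048 s.
t = 86.3/3231 + 0.01048 = 0.03719 s.

37.2 ms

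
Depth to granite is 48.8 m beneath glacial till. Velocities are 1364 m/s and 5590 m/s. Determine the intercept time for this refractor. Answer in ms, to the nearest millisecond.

69 ms

θ_c = arcsin(V₁/V₂) = arcsin(1364/5590) = 14.12°; cos θ_c = 0.9698.
tᵢ = 2h·cos θ_c / V₁ = 2·48.8·0.9698 / 1364 = 0.06939 s.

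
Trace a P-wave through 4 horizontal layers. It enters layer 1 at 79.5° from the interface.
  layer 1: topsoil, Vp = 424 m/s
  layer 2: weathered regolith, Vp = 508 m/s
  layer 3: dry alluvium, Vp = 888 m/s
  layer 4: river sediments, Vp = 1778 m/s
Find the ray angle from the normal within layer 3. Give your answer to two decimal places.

From the normal: θ₁ = 90° − 79.5° = 10.5°.
Snell's law across each interface conserves sin θ / V, so sin θ_3 = V_3·sin θ₁/V₁.
sin θ_3 = 888 × sin 10.5° / 424 = 0.3817.
θ_3 = 22.44° from the vertical.

22.44°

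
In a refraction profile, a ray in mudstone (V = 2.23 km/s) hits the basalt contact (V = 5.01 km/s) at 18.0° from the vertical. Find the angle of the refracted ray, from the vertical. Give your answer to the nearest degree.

Snell's law: sin θ₂ = (V₂/V₁)·sin θ₁ = (5.01/2.23)·sin 18.0° = 0.6942.
θ₂ = arcsin 0.6942 = 43.97° from the normal.

44°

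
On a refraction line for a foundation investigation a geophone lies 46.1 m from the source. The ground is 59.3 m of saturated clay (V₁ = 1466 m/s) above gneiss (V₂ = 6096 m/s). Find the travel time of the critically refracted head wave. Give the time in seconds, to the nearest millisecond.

0.086 s

t = x/V₂ + 2h·√(V₂²−V₁²)/(V₁V₂).
√(V₂²−V₁²) = √(6096²−1466²) = 5917.1 m/s; delay term = 2·59.3·5917.1/(1466·6096) = 0.07853 s.
t = 46.1/6096 + 0.07853 = 0.08609 s.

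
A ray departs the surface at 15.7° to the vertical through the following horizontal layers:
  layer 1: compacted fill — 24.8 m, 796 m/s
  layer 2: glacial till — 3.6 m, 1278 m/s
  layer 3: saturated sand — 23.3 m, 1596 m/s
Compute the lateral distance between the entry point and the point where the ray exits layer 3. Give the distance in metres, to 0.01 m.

p = sin θ₁/V₁ = sin 15.7°/796 = 3.3995e-04 s/m is conserved through the stack.
Layer 1: θ = 15.70°; offset = 24.8·tan 15.70° = 6.9710 m.
Layer 2: sin θ = p·1278 = 0.4345 → θ = 25.75°; offset = 3.6·tan 25.75° = 1.7365 m.
Layer 3: sin θ = p·1596 = 0.5426 → θ = 32.86°; offset = 23.3·tan 32.86° = 15.0493 m.
Summing the layer offsets gives 23.7568 m.

23.76 m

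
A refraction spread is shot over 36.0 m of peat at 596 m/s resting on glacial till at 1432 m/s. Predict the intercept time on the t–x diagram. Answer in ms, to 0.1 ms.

109.8 ms

θ_c = arcsin(V₁/V₂) = arcsin(596/1432) = 24.59°; cos θ_c = 0.9093.
tᵢ = 2h·cos θ_c / V₁ = 2·36.0·0.9093 / 596 = 0.10985 s.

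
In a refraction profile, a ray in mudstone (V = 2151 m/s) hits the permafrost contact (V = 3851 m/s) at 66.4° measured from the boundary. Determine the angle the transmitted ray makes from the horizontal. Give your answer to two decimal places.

44.21°

Angle from the normal: 90° − 66.4° = 23.6°.
sin θ₁/V₁ = sin θ₂/V₂ ⇒ sin θ₂ = 3851·sin 23.6°/2151 = 3851·0.4003/2151 = 0.7168.
θ₂ = arcsin 0.7168 = 45.79° from the normal.
From the interface: 90° − 45.79° = 44.21°.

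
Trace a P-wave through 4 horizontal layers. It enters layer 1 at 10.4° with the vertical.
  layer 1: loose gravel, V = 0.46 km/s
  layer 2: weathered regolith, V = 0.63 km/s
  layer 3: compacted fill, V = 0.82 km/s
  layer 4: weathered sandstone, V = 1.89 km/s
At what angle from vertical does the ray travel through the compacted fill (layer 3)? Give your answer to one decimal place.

Snell's law across each interface conserves sin θ / V, so sin θ_3 = V_3·sin θ₁/V₁.
sin θ_3 = 0.82 × sin 10.4° / 0.46 = 0.3218.
θ_3 = 18.77° from the vertical.

18.8°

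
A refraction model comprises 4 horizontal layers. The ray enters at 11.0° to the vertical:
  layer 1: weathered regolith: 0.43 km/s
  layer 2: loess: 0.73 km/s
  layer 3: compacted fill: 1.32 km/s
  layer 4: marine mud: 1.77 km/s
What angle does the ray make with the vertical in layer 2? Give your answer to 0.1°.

18.9°

Snell's law across each interface conserves sin θ / V, so sin θ_2 = V_2·sin θ₁/V₁.
sin θ_2 = 0.73 × sin 11.0° / 0.43 = 0.3239.
θ_2 = 18.90° from the vertical.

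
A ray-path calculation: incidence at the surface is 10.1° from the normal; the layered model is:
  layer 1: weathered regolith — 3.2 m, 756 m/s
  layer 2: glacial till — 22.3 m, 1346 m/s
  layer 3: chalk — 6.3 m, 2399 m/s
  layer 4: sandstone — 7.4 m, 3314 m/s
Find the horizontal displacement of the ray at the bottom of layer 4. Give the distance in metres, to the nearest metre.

21 m

p = sin θ₁/V₁ = sin 10.1°/756 = 2.3197e-04 s/m is conserved through the stack.
Layer 1: θ = 10.10°; offset = 3.2·tan 10.10° = 0.570 m.
Layer 2: sin θ = p·1346 = 0.3122 → θ = 18.19°; offset = 22.3·tan 18.19° = 7.329 m.
Layer 3: sin θ = p·2399 = 0.5565 → θ = 33.81°; offset = 6.3·tan 33.81° = 4.220 m.
Layer 4: sin θ = p·3314 = 0.7687 → θ = 50.24°; offset = 7.4·tan 50.24° = 8.895 m.
Σ offsets = 21.013 m.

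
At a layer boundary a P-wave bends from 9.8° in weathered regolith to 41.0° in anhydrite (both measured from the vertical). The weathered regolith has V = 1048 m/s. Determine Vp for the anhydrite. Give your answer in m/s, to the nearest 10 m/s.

sin 9.8° = 0.1702; sin 41.0° = 0.6561.
V₂ = V₁·(sin θ₂/sin θ₁) = 1048·(0.6561/0.1702) = 4039.43 m/s.

4040 m/s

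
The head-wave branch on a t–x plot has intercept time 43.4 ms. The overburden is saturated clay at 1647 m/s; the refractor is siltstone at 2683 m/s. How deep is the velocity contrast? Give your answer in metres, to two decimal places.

θ_c = arcsin(1647/2683) = 37.87°; cos θ_c = 0.7894.
tᵢ = 2h cos θ_c/V₁ ⇒ h = tᵢ·V₁/(2 cos θ_c) = 0.0434·1647/(2·0.7894) = 45.27 m.

45.27 m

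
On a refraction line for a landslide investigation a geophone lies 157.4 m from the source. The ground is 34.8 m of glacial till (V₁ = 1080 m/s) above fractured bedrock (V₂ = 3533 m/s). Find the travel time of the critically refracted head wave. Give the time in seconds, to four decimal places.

0.1059 s

t = x/V₂ + 2h·√(V₂²−V₁²)/(V₁V₂).
√(V₂²−V₁²) = √(3533²−1080²) = 3363.9 m/s; delay term = 2·34.8·3363.9/(1080·3533) = 0.06136 s.
t = 157.4/3533 + 0.06136 = 0.10591 s.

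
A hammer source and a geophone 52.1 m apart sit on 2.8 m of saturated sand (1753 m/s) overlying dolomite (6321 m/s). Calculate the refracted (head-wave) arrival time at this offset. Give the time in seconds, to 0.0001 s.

0.0113 s

θ_c = arcsin(V₁/V₂) = arcsin(1753/6321) = 16.10°, cos θ_c = 0.9608.
Intercept time tᵢ = 2h cos θ_c / V₁ = 2·2.8·0.9608/1753 = 0.00307 s.
t = x/V₂ + tᵢ = 52.1/6321 + 0.00307 = 0.01131 s.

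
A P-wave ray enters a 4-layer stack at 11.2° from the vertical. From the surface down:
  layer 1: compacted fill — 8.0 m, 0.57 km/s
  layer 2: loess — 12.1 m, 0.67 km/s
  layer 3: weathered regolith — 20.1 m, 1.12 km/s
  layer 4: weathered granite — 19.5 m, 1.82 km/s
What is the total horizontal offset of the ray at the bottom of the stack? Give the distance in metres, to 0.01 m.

28.14 m

p = sin θ₁/V₁ = sin 11.2°/0.57 = 3.4076e-01 s/km is conserved through the stack.
Layer 1: θ = 11.20°; offset = 8.0·tan 11.20° = 1.5840 m.
Layer 2: sin θ = p·0.67 = 0.2283 → θ = 13.20°; offset = 12.1·tan 13.20° = 2.8375 m.
Layer 3: sin θ = p·1.12 = 0.3817 → θ = 22.44°; offset = 20.1·tan 22.44° = 8.2995 m.
Layer 4: sin θ = p·1.82 = 0.6202 → θ = 38.33°; offset = 19.5·tan 38.33° = 15.4166 m.
Σ offsets = 28.1376 m.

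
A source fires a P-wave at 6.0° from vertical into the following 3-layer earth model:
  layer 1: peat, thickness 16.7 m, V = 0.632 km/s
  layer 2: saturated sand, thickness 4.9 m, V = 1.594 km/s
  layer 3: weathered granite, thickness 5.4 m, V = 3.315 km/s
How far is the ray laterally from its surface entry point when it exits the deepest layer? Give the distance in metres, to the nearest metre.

7 m

Apply Snell's law at each interface; in layer i the horizontal offset is hᵢ·tan θᵢ.
Layer 1: θ = 6.00°; offset = 16.7·tan 6.00° = 1.755 m.
Layer 2: sin θ = 1.594·sin 6.0°/0.632 = 0.2636, θ = 15.29°; offset = 4.9·tan 15.29° = 1.339 m.
Layer 3: sin θ = 3.315·sin 6.0°/0.632 = 0.5483, θ = 33.25°; offset = 5.4·tan 33.25° = 3.540 m.
Σ offsets = 6.635 m.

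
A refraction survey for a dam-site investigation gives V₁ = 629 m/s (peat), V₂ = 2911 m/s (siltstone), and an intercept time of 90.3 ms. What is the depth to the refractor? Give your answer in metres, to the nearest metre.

θ_c = arcsin(629/2911) = 12.48°; cos θ_c = 0.9764.
tᵢ = 2h cos θ_c/V₁ ⇒ h = tᵢ·V₁/(2 cos θ_c) = 0.0903·629/(2·0.9764) = 29.09 m.

29 m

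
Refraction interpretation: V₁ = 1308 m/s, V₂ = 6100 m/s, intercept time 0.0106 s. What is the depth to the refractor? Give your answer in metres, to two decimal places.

7.10 m

h = tᵢ·V₁·V₂ / (2·√(V₂²−V₁²)).
√(V₂²−V₁²) = √(6100² − 1308²) = 5958.1 m/s.
h = 0.0106 s × 1308 × 6100 / (2 × 5958.1) = 7.10 m.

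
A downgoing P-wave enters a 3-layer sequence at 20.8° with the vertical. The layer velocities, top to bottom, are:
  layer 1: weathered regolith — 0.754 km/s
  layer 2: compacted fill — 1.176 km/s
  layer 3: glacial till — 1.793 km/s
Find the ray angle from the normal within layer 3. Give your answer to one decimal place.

Ray parameter p = sin 20.8° / 0.754 = 4.7096e-01 s/km.
sin θ_3 = p·V_3 = 4.7096e-01 × 1.793 = 0.8444.
θ_3 = arcsin 0.8444 = 57.61°.

57.6°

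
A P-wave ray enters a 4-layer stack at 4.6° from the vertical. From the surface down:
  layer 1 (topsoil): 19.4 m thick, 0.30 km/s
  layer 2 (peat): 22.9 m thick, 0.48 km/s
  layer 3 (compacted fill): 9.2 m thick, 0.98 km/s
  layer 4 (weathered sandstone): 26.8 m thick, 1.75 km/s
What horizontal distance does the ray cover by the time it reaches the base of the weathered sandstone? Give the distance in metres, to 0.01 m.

Apply Snell's law at each interface; in layer i the horizontal offset is hᵢ·tan θᵢ.
Layer 1: θ = 4.60°; offset = 19.4·tan 4.60° = 1.5609 m.
Layer 2: sin θ = 0.48·sin 4.6°/0.30 = 0.1283, θ = 7.37°; offset = 22.9·tan 7.37° = 2.9630 m.
Layer 3: sin θ = 0.98·sin 4.6°/0.30 = 0.2620, θ = 15.19°; offset = 9.2·tan 15.19° = 2.4975 m.
Layer 4: sin θ = 1.75·sin 4.6°/0.30 = 0.4678, θ = 27.89°; offset = 26.8·tan 27.89° = 14.1859 m.
Total horizontal offset = 21.2072 m.

21.21 m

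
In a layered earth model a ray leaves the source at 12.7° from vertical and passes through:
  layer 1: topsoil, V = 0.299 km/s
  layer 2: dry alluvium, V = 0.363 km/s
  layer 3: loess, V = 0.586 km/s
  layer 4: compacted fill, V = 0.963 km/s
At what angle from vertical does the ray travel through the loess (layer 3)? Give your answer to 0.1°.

Snell's law across each interface conserves sin θ / V, so sin θ_3 = V_3·sin θ₁/V₁.
sin θ_3 = 0.586 × sin 12.7° / 0.299 = 0.4309.
θ_3 = arcsin 0.4309 = 25.52°.

25.5°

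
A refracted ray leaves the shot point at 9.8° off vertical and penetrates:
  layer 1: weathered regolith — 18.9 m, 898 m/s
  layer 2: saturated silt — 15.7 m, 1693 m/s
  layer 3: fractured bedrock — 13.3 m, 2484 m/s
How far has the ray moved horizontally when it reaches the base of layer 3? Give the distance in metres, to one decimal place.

p = sin θ₁/V₁ = sin 9.8°/898 = 1.8954e-04 s/m is conserved through the stack.
Layer 1: θ = 9.80°; offset = 18.9·tan 9.80° = 3.265 m.
Layer 2: sin θ = p·1693 = 0.3209 → θ = 18.72°; offset = 15.7·tan 18.72° = 5.319 m.
Layer 3: sin θ = p·2484 = 0.4708 → θ = 28.09°; offset = 13.3·tan 28.09° = 7.098 m.
Σ offsets = 15.682 m.

15.7 m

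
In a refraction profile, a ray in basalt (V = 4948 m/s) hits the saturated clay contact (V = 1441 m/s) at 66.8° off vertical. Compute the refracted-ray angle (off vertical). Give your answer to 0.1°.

15.5°

sin θ₁/V₁ = sin θ₂/V₂ ⇒ sin θ₂ = 1441·sin 66.8°/4948 = 1441·0.9191/4948 = 0.2677.
θ₂ = sin⁻¹(0.2677) = 15.53° (from vertical).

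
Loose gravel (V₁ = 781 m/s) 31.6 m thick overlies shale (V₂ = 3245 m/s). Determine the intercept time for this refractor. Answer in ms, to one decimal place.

θ_c = arcsin(V₁/V₂) = arcsin(781/3245) = 13.93°; cos θ_c = 0.9706.
tᵢ = 2h·cos θ_c / V₁ = 2·31.6·0.9706 / 781 = 0.07854 s.

78.5 ms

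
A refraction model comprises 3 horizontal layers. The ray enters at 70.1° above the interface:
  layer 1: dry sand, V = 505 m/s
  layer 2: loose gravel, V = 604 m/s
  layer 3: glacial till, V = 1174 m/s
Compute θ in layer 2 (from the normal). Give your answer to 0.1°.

24.0°

From the normal: θ₁ = 90° − 70.1° = 19.9°.
Snell's law across each interface conserves sin θ / V, so sin θ_2 = V_2·sin θ₁/V₁.
sin θ_2 = 604 × sin 19.9° / 505 = 0.4071.
θ_2 = arcsin 0.4071 = 24.02°.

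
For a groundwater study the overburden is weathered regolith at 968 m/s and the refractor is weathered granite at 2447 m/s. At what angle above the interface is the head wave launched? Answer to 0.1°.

66.7°

At critical incidence the refracted ray runs along the interface (θ₂ = 90°), so sin θ_c = V₁/V₂.
θ_c = arcsin(968/2447) = arcsin 0.3956 = 23.30°.
Measured from the interface: 90° − 23.30° = 66.70°.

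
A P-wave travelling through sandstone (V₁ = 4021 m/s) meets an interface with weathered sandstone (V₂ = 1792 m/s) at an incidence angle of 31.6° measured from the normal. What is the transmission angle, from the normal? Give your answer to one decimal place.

13.5°

Snell's law: sin θ₂ = (V₂/V₁)·sin θ₁ = (1792/4021)·sin 31.6° = 0.2335.
θ₂ = arcsin 0.2335 = 13.50° from the normal.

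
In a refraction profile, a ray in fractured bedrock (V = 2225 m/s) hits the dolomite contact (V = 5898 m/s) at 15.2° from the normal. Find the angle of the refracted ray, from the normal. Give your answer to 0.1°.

44.0°

Snell's law: sin θ₂ = (V₂/V₁)·sin θ₁ = (5898/2225)·sin 15.2° = 0.6950.
θ₂ = sin⁻¹(0.6950) = 44.03° (from vertical).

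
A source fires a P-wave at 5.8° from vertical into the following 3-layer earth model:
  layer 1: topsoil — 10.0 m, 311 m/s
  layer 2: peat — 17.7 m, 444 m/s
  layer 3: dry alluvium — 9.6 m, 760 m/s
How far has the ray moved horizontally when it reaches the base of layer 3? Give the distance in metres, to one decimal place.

6.0 m

p = sin θ₁/V₁ = sin 5.8°/311 = 3.2494e-04 s/m is conserved through the stack.
Layer 1: θ = 5.80°; offset = 10.0·tan 5.80° = 1.016 m.
Layer 2: sin θ = p·444 = 0.1443 → θ = 8.30°; offset = 17.7·tan 8.30° = 2.581 m.
Layer 3: sin θ = p·760 = 0.2470 → θ = 14.30°; offset = 9.6·tan 14.30° = 2.447 m.
Total horizontal offset = 6.043 m.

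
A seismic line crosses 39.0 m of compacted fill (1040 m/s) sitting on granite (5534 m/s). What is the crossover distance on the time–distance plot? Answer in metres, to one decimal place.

94.3 m

θ_c = arcsin(1040/5534) = 10.83°, so cos θ_c = 0.9822 and tᵢ = 2h cos θ_c/V₁ = 0.0737 s.
At crossover x/V₁ = x/V₂ + tᵢ ⇒ x = tᵢ/(1/V₁ − 1/V₂) = 0.07366/(9.6154e-04 − 1.8070e-04) = 94.34 m.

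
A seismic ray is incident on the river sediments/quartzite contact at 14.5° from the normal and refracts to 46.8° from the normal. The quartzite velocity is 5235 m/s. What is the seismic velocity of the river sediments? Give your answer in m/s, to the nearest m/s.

sin 14.5° = 0.2504; sin 46.8° = 0.7290.
V₁ = V₂·(sin θ₁/sin θ₂) = 5235·(0.2504/0.7290) = 1798.07 m/s.

1798 m/s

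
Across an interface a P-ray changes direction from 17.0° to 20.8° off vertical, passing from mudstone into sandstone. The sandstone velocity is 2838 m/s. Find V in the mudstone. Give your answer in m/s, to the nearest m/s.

Snell's law: sin 17.0°/V₁ = sin 20.8°/V₂.
V₁ = V₂·sin 17.0°/sin 20.8° = 2838 × 0.8233 = 2336.62 m/s.

2337 m/s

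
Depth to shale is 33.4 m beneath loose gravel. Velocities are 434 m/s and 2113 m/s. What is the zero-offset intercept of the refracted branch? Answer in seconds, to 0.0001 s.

tᵢ = 2h·√(V₂²−V₁²)/(V₁V₂).
√(V₂²−V₁²) = √(2113²−434²) = 2067.9 m/s.
tᵢ = 2·33.4·2067.9/(434·2113) = 0.15064 s.

0.1506 s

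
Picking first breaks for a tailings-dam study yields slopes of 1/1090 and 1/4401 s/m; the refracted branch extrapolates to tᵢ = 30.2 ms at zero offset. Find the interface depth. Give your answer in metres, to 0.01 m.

h = tᵢ·V₁·V₂ / (2·√(V₂²−V₁²)).
√(V₂²−V₁²) = √(4401² − 1090²) = 4263.9 m/s.
h = 0.0302 s × 1090 × 4401 / (2 × 4263.9) = 16.99 m.

16.99 m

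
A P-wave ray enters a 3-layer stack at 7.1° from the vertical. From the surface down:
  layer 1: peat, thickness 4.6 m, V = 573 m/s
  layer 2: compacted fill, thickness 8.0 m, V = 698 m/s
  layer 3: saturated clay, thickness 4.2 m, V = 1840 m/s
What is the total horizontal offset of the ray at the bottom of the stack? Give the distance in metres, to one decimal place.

3.6 m

Ray parameter p = sin 7.1° / 573 m/s = 2.1571e-04 s/m.
Layer 1: θ = 7.10°; offset = 4.6·tan 7.10° = 0.573 m.
Layer 2: sin θ = p·698 = 0.1506 → θ = 8.66°; offset = 8.0·tan 8.66° = 1.218 m.
Layer 3: sin θ = p·1840 = 0.3969 → θ = 23.38°; offset = 4.2·tan 23.38° = 1.816 m.
Summing the layer offsets gives 3.608 m.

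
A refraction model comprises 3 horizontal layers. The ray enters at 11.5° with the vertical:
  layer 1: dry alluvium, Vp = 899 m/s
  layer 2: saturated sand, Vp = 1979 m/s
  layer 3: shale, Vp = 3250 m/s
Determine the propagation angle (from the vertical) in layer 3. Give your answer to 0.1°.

Snell's law across each interface conserves sin θ / V, so sin θ_3 = V_3·sin θ₁/V₁.
sin θ_3 = 3250 × sin 11.5° / 899 = 0.7207.
θ_3 = arcsin 0.7207 = 46.12°.

46.1°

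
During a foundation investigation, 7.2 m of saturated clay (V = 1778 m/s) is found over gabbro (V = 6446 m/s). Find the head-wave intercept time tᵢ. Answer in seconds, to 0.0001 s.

tᵢ = 2h·√(V₂²−V₁²)/(V₁V₂).
√(V₂²−V₁²) = √(6446²−1778²) = 6195.9 m/s.
tᵢ = 2·7.2·6195.9/(1778·6446) = 0.00778 s.

0.0078 s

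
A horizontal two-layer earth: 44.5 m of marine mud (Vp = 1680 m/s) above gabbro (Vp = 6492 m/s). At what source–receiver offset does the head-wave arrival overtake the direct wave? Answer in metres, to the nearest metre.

116 m

θ_c = arcsin(1680/6492) = 15.00°, so cos θ_c = 0.9659 and tᵢ = 2h cos θ_c/V₁ = 0.0512 s.
At crossover x/V₁ = x/V₂ + tᵢ ⇒ x = tᵢ/(1/V₁ − 1/V₂) = 0.05117/(5.9524e-04 − 1.5404e-04) = 115.98 m.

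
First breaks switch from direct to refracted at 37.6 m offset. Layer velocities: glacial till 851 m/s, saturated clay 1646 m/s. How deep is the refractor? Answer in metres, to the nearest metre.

x_cross = 2h·√((V₂+V₁)/(V₂−V₁)) → h = x_cross / (2·√((V₂+V₁)/(V₂−V₁))).
√((V₂+V₁)/(V₂−V₁)) = √((1646+851)/(1646−851)) = 1.7723.
h = 37.6 / (2·1.7723) = 10.61 m.

11 m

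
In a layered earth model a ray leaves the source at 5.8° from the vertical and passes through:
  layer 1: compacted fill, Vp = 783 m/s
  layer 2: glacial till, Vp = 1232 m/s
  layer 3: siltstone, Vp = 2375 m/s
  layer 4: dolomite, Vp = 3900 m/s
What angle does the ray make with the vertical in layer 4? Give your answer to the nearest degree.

Snell's law across each interface conserves sin θ / V, so sin θ_4 = V_4·sin θ₁/V₁.
sin θ_4 = 3900 × sin 5.8° / 783 = 0.5033.
θ_4 = 30.22° from the vertical.

30°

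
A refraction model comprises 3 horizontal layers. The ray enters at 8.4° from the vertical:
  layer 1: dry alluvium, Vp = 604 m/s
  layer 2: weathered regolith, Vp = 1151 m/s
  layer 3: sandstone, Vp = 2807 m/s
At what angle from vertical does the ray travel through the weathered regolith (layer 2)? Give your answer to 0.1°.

16.2°

Ray parameter p = sin 8.4° / 604 = 2.4186e-04 s/m.
sin θ_2 = p·V_2 = 2.4186e-04 × 1151 = 0.2784.
θ_2 = 16.16° from the vertical.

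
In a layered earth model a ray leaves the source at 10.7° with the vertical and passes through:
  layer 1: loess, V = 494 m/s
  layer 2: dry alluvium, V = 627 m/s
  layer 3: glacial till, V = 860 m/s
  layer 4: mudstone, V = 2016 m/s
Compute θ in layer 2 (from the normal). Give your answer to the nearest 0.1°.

Ray parameter p = sin 10.7° / 494 = 3.7584e-04 s/m.
sin θ_2 = p·V_2 = 3.7584e-04 × 627 = 0.2357.
θ_2 = arcsin 0.2357 = 13.63°.

13.6°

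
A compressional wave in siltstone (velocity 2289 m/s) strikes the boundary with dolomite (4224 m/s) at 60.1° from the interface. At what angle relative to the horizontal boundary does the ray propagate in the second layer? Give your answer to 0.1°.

Convert to the normal: θ₁ = 90° − 60.1° = 29.9°.
sin θ₁/V₁ = sin θ₂/V₂ ⇒ sin θ₂ = 4224·sin 29.9°/2289 = 4224·0.4985/2289 = 0.9199.
θ₂ = arcsin 0.9199 = 66.91° from the normal.
From the interface: 90° − 66.91° = 23.09°.

23.1°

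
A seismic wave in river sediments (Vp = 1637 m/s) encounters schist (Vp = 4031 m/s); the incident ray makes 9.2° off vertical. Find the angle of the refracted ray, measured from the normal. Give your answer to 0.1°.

sin θ₁/V₁ = sin θ₂/V₂ ⇒ sin θ₂ = 4031·sin 9.2°/1637 = 4031·0.1599/1637 = 0.3937.
θ₂ = arcsin 0.3937 = 23.18° from the normal.

23.2°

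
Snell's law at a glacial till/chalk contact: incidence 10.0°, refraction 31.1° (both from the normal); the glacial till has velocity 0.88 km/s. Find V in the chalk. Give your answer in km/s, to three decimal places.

2.618 km/s

Snell's law: sin 10.0°/V₁ = sin 31.1°/V₂.
V₂ = V₁·sin 31.1°/sin 10.0° = 0.88 × 2.9746 = 2.618 km/s.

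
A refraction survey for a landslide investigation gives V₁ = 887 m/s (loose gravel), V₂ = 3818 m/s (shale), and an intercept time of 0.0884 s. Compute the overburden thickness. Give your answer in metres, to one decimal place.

40.3 m

h = tᵢ·V₁·V₂ / (2·√(V₂²−V₁²)).
√(V₂²−V₁²) = √(3818² − 887²) = 3713.5 m/s.
h = 0.0884 s × 887 × 3818 / (2 × 3713.5) = 40.31 m.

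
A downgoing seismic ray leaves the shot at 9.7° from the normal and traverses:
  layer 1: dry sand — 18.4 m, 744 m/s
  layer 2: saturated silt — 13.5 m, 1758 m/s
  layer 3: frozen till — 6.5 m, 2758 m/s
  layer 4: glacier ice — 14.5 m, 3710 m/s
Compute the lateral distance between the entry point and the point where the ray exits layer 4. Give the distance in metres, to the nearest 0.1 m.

36.7 m

Apply Snell's law at each interface; in layer i the horizontal offset is hᵢ·tan θᵢ.
Layer 1: θ = 9.70°; offset = 18.4·tan 9.70° = 3.145 m.
Layer 2: sin θ = 1758·sin 9.7°/744 = 0.3981, θ = 23.46°; offset = 13.5·tan 23.46° = 5.859 m.
Layer 3: sin θ = 2758·sin 9.7°/744 = 0.6246, θ = 38.65°; offset = 6.5·tan 38.65° = 5.199 m.
Layer 4: sin θ = 3710·sin 9.7°/744 = 0.8402, θ = 57.16°; offset = 14.5·tan 57.16° = 22.465 m.
Summing the layer offsets gives 36.667 m.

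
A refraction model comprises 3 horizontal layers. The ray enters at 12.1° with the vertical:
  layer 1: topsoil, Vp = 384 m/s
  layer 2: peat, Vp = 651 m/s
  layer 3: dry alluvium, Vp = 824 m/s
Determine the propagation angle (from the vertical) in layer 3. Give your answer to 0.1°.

26.7°

Ray parameter p = sin 12.1° / 384 = 5.4588e-04 s/m.
sin θ_3 = p·V_3 = 5.4588e-04 × 824 = 0.4498.
θ_3 = 26.73° from the vertical.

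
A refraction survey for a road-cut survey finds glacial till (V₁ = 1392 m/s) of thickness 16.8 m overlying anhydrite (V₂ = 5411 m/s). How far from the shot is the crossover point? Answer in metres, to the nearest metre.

θ_c = arcsin(1392/5411) = 14.91°, so cos θ_c = 0.9663 and tᵢ = 2h cos θ_c/V₁ = 0.0233 s.
At crossover x/V₁ = x/V₂ + tᵢ ⇒ x = tᵢ/(1/V₁ − 1/V₂) = 0.02333/(7.1839e-04 − 1.8481e-04) = 43.72 m.

44 m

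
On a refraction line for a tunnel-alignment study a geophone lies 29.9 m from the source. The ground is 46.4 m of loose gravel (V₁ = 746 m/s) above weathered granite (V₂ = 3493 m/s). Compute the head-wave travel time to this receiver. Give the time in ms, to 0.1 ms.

θ_c = arcsin(V₁/V₂) = arcsin(746/3493) = 12.33°, cos θ_c = 0.9769.
Intercept time tᵢ = 2h cos θ_c / V₁ = 2·46.4·0.9769/746 = 0.12153 s.
t = x/V₂ + tᵢ = 29.9/3493 + 0.12153 = 0.13009 s.

130.1 ms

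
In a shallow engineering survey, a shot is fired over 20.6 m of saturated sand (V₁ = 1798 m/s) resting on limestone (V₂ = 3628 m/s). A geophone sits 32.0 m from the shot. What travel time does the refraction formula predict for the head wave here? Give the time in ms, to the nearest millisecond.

29 ms

t = x/V₂ + 2h·√(V₂²−V₁²)/(V₁V₂).
√(V₂²−V₁²) = √(3628²−1798²) = 3151.1 m/s; delay term = 2·20.6·3151.1/(1798·3628) = 0.01990 s.
t = 32.0/3628 + 0.01990 = 0.02872 s.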